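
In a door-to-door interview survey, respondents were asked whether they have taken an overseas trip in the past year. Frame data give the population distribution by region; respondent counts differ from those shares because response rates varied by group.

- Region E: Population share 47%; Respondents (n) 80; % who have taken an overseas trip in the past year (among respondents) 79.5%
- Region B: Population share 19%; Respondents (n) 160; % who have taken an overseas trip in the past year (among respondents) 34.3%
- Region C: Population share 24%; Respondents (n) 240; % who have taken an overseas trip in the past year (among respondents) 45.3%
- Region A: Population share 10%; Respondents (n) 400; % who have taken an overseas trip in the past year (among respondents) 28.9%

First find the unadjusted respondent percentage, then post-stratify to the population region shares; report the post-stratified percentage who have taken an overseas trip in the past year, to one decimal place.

57.6%

Unadjusted (pooled respondent) estimate weights by respondent counts:
  (80/880)×79.5 + (160/880)×34.3 + (240/880)×45.3 + (400/880)×28.9 = 38.9545%
Reweighting by population region shares:
  0.47×79.5 + 0.19×34.3 + 0.24×45.3 + 0.1×28.9 = 57.644%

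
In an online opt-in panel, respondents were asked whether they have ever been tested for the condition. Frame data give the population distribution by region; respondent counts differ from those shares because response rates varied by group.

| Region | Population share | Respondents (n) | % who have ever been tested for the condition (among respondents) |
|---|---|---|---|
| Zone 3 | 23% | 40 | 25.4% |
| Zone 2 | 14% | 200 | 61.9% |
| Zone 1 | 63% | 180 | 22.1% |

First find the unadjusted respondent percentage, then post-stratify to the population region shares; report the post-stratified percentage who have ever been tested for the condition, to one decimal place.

28.4%

Naive respondent-only estimate (weights = respondent counts):
  (40/420)×25.4 + (200/420)×61.9 + (180/420)×22.1 = 41.3667%
Reweighting by population region shares:
  0.23×25.4 + 0.14×61.9 + 0.63×22.1 = 28.431%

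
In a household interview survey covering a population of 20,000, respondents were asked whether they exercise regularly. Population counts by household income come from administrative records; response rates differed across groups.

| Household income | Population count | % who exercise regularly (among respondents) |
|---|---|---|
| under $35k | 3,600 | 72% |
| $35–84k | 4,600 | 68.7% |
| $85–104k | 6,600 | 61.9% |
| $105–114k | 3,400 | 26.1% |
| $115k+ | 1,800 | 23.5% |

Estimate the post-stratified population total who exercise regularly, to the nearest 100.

Estimated count per cell = population count × respondent percentage:
  under $35k: 3,600 × 72% = 2592
  $35–84k: 4,600 × 68.7% = 3160.2
  $85–104k: 6,600 × 61.9% = 4085.4
  $105–114k: 3,400 × 26.1% = 887.4
  $115k+: 1,800 × 23.5% = 423
Estimated total = 11,148 → 11,100.

11,100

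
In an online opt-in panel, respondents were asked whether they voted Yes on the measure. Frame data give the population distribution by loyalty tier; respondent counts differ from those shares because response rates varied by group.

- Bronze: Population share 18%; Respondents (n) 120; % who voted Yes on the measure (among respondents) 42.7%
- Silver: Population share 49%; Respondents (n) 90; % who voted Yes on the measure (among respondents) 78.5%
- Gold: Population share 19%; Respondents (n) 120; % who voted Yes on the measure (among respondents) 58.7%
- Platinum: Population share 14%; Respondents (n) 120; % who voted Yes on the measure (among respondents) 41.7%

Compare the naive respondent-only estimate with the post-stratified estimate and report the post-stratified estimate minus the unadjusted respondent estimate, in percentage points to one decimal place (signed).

+9.3 percentage points

Without adjustment, the pooled respondent share is:
  (120/450)×42.7 + (90/450)×78.5 + (120/450)×58.7 + (120/450)×41.7 = 53.86%
Post-stratifying to population shares instead:
  0.18×42.7 + 0.49×78.5 + 0.19×58.7 + 0.14×41.7 = 63.142%
Difference = 63.142 − 53.86 = 9.282 pp.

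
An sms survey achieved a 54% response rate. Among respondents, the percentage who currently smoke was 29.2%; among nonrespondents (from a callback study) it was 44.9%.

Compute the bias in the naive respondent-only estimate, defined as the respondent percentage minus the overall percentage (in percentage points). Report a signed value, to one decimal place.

-7.2 percentage points

Nonresponse fraction = 1 − 0.54 = 0.46.
Bias = (nonresponse fraction) × (respondent percentage − nonrespondent percentage)
     = 0.46 × (29.2 − 44.9) = 0.46 × -15.7 = -7.222.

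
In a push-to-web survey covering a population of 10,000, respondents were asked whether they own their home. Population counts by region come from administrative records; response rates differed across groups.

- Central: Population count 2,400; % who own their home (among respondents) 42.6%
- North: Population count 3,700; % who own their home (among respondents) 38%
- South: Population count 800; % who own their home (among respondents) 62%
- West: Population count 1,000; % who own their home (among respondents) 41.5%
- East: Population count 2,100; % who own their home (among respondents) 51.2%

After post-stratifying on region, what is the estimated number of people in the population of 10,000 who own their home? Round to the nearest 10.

4,410

Apply each group's respondent rate to its population count:
  Central: 2,400 × 42.6% = 1022.4
  North: 3,700 × 38% = 1406
  South: 800 × 62% = 496
  West: 1,000 × 41.5% = 415
  East: 2,100 × 51.2% = 1075.2
Estimated total = 4414.6 → 4,410.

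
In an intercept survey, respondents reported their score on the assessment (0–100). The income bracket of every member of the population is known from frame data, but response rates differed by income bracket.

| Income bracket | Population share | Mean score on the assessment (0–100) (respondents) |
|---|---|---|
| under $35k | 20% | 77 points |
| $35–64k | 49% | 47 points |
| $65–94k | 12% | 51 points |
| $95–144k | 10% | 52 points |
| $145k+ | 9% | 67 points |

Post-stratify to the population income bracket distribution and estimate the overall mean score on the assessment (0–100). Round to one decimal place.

Post-stratification weights by population share, not respondent share:
  under $35k: 0.2 × 77 = 15.4
  $35–64k: 0.49 × 47 = 23.03
  $65–94k: 0.12 × 51 = 6.12
  $95–144k: 0.1 × 52 = 5.2
  $145k+: 0.09 × 67 = 6.03
Post-stratified estimate = 55.78 → 55.8.

55.8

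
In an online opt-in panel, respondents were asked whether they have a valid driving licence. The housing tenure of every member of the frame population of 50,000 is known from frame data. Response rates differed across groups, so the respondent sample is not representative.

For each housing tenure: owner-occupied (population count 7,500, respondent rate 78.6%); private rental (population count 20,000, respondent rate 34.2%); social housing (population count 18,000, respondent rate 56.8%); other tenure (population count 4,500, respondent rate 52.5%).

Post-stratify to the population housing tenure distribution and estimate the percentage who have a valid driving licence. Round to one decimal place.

Weight each group's respondent value by its population share:
  owner-occupied: (7,500/50,000) × 78.6 = 11.79
  private rental: (20,000/50,000) × 34.2 = 13.68
  social housing: (18,000/50,000) × 56.8 = 20.448
  other tenure: (4,500/50,000) × 52.5 = 4.725
Post-stratified estimate = 50.643 → 50.6%.

50.6%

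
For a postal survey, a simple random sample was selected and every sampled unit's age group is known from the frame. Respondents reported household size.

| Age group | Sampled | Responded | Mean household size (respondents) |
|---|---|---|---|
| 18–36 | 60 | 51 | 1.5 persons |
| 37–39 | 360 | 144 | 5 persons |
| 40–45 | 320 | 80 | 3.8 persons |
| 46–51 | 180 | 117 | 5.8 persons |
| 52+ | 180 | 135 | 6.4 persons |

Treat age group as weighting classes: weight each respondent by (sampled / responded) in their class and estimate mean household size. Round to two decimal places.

4.82

Class response rates: 18–36 51/60 = 85%, 37–39 144/360 = 40%, 40–45 80/320 = 25%, 46–51 117/180 = 65%, 52+ 135/180 = 75%.
Inverse-response-rate weighting restores each class to its sampled count, so class totals weight by n_sampled:
  18–36: 60 × 1.5 = 90
  37–39: 360 × 5 = 1800
  40–45: 320 × 3.8 = 1216
  46–51: 180 × 5.8 = 1044
  52+: 180 × 6.4 = 1152
Adjusted estimate = 5302 / 1,100 = 4.82 → 4.82.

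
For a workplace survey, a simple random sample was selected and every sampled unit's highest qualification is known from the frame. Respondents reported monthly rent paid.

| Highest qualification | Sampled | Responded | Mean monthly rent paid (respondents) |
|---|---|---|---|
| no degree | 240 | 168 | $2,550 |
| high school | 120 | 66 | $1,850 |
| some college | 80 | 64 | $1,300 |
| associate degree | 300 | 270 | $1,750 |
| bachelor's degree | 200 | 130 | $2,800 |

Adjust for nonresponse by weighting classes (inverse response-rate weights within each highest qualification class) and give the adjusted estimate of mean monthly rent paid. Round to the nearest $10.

$2,150

Response rates by class: no degree 168/240 = 70%, high school 66/120 = 55%, some college 64/80 = 80%, associate degree 270/300 = 90%, bachelor's degree 130/200 = 65%.
Inverse-response-rate weighting restores each class to its sampled count, so class totals weight by n_sampled:
  no degree: 240 × 2550 = 612,000
  high school: 120 × 1850 = 222,000
  some college: 80 × 1300 = 104,000
  associate degree: 300 × 1750 = 525,000
  bachelor's degree: 200 × 2800 = 560,000
Adjusted estimate = 2,023,000 / 940 = 2152.13 → $2,150.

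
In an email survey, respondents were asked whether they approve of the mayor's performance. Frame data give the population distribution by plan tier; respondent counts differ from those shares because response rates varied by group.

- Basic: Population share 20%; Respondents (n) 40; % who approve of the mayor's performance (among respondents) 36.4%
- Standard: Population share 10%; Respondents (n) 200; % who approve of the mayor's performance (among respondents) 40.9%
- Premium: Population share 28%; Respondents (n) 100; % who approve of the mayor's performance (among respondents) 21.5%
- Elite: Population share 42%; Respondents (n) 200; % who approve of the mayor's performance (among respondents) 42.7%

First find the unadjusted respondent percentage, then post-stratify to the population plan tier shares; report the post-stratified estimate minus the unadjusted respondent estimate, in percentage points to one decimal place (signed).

Without adjustment, the pooled respondent share is:
  (40/540)×36.4 + (200/540)×40.9 + (100/540)×21.5 + (200/540)×42.7 = 37.6407%
Reweighting by population plan tier shares:
  0.2×36.4 + 0.1×40.9 + 0.28×21.5 + 0.42×42.7 = 35.324%
Difference = 35.324 − 37.6407 = -2.3167 pp.

-2.3 percentage points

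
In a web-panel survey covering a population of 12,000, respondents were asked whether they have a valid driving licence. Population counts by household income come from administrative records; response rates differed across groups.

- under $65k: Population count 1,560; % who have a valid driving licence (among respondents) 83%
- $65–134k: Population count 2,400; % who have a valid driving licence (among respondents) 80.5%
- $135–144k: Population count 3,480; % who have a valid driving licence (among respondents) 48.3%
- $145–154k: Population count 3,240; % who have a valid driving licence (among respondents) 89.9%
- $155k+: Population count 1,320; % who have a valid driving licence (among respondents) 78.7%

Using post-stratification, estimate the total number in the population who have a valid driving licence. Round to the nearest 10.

Estimated count per cell = population count × respondent percentage:
  under $65k: 1,560 × 83% = 1294.8
  $65–134k: 2,400 × 80.5% = 1932
  $135–144k: 3,480 × 48.3% = 1680.84
  $145–154k: 3,240 × 89.9% = 2912.76
  $155k+: 1,320 × 78.7% = 1038.84
Estimated total = 8859.24 → 8,860.

8,860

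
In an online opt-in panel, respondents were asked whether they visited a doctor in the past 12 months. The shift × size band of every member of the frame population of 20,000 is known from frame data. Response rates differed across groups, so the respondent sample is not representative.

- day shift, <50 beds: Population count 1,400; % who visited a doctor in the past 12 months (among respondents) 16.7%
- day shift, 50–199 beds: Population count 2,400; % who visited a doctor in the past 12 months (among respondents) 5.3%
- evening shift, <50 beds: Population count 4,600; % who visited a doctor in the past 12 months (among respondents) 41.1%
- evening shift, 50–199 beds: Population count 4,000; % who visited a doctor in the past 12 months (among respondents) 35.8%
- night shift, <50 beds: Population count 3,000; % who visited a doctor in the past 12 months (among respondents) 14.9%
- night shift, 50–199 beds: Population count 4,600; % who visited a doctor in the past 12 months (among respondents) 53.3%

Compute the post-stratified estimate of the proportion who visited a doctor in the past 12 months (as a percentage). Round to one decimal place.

32.9%

Weight each group's respondent value by its population share:
  day shift, <50 beds: (1,400/20,000) × 16.7 = 1.169
  day shift, 50–199 beds: (2,400/20,000) × 5.3 = 0.636
  evening shift, <50 beds: (4,600/20,000) × 41.1 = 9.453
  evening shift, 50–199 beds: (4,000/20,000) × 35.8 = 7.16
  night shift, <50 beds: (3,000/20,000) × 14.9 = 2.235
  night shift, 50–199 beds: (4,600/20,000) × 53.3 = 12.259
Post-stratified estimate = 32.912 → 32.9%.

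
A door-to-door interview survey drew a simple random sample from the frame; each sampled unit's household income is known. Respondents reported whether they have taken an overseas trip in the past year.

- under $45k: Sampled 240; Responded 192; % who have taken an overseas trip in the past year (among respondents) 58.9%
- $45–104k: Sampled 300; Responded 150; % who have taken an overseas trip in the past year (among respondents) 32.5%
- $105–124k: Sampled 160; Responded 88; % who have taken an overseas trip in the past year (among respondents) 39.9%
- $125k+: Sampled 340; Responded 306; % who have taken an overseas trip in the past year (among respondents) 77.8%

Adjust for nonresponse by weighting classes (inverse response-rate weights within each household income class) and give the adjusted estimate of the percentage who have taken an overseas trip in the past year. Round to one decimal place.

54.5%

Response rates by class: under $45k 192/240 = 80%, $45–104k 150/300 = 50%, $105–124k 88/160 = 55%, $125k+ 306/340 = 90%.
With weight = n_sampled/n_responded per class, the weighted class total is n_sampled:
  under $45k: 240 × 58.9 = 14,136
  $45–104k: 300 × 32.5 = 9750
  $105–124k: 160 × 39.9 = 6384
  $125k+: 340 × 77.8 = 26,452
Adjusted estimate = 56,722 / 1,040 = 54.5404 → 54.5%.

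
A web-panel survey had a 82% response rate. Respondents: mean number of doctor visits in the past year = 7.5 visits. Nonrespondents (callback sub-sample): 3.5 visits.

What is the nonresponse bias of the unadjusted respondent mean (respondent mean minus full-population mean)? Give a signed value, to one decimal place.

+0.7

Nonresponse fraction = 1 − 0.82 = 0.18.
Bias = (nonresponse fraction) × (respondent mean − nonrespondent mean)
     = 0.18 × (7.5 − 3.5) = 0.18 × 4 = 0.72.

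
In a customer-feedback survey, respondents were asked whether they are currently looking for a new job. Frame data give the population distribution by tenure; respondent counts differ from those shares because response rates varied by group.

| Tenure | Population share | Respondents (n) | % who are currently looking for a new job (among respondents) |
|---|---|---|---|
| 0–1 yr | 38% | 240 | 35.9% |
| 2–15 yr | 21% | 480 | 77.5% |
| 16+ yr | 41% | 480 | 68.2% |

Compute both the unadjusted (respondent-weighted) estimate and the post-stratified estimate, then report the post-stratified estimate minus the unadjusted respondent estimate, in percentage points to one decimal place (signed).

-7.6 percentage points

Naive respondent-only estimate (weights = respondent counts):
  (240/1200)×35.9 + (480/1200)×77.5 + (480/1200)×68.2 = 65.46%
Post-stratified estimate weights by population shares:
  0.38×35.9 + 0.21×77.5 + 0.41×68.2 = 57.879%
Difference = 57.879 − 65.46 = -7.581 pp.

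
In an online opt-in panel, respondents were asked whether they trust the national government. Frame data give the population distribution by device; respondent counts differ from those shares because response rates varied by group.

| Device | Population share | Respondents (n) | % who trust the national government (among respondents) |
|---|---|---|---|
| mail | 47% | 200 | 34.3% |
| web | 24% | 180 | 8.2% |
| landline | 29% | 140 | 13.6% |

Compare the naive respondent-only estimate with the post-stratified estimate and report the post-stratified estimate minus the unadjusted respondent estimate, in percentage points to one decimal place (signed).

+2.3 percentage points

Unadjusted (pooled respondent) estimate weights by respondent counts:
  (200/520)×34.3 + (180/520)×8.2 + (140/520)×13.6 = 19.6923%
Post-stratifying to population shares instead:
  0.47×34.3 + 0.24×8.2 + 0.29×13.6 = 22.033%
Difference = 22.033 − 19.6923 = 2.3407 pp.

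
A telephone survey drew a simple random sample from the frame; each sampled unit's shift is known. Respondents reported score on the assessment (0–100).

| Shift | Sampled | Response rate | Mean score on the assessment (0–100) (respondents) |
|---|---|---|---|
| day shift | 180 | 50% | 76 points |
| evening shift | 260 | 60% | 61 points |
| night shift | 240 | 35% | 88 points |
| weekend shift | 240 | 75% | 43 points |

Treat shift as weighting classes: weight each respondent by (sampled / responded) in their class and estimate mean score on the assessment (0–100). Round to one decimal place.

66.3

Each respondent's weight = sampled/responded in their class; summing within a class gives n_sampled, so:
  day shift: 180 × 76 = 13,680
  evening shift: 260 × 61 = 15,860
  night shift: 240 × 88 = 21,120
  weekend shift: 240 × 43 = 10,320
Adjusted estimate = 60,980 / 920 = 66.2826 → 66.3.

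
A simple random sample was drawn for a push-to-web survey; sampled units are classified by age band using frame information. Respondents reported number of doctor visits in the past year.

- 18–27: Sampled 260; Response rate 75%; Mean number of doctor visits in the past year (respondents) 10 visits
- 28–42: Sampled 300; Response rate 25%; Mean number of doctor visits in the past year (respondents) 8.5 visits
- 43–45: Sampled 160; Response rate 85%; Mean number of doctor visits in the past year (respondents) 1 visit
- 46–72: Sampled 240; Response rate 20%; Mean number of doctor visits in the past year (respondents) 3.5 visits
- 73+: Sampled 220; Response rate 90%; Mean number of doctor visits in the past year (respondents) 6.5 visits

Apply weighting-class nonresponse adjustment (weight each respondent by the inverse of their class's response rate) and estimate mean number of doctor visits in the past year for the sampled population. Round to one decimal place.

With weight = n_sampled/n_responded per class, the weighted class total is n_sampled:
  18–27: 260 × 10 = 2600
  28–42: 300 × 8.5 = 2550
  43–45: 160 × 1 = 160
  46–72: 240 × 3.5 = 840
  73+: 220 × 6.5 = 1430
Adjusted estimate = 7580 / 1,180 = 6.42373 → 6.4.

6.4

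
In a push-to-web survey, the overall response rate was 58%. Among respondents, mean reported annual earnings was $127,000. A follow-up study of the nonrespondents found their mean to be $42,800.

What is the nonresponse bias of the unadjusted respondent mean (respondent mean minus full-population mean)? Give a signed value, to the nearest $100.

+$35,400

Nonresponse fraction = 1 − 0.58 = 0.42.
Bias = (nonresponse fraction) × (respondent mean − nonrespondent mean)
     = 0.42 × (127,000 − 42,800) = 0.42 × 84,200 = 35,364.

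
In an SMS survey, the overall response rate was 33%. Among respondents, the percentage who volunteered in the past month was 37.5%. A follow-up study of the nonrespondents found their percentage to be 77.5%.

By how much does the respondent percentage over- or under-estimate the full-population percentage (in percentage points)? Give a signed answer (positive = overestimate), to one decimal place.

Nonresponse fraction = 1 − 0.33 = 0.67.
Bias = (nonresponse fraction) × (respondent percentage − nonrespondent percentage)
     = 0.67 × (37.5 − 77.5) = 0.67 × -40 = -26.8.

-26.8 percentage points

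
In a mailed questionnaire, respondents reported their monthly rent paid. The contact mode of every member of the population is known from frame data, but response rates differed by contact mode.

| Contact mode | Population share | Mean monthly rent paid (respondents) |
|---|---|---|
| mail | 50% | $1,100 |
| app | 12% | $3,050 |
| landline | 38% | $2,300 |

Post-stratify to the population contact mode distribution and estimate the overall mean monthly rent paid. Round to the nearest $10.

Reweight to the known contact mode distribution:
  mail: 0.5 × 1100 = 550
  app: 0.12 × 3050 = 366
  landline: 0.38 × 2300 = 874
Post-stratified estimate = 1790 → $1,790.

$1,790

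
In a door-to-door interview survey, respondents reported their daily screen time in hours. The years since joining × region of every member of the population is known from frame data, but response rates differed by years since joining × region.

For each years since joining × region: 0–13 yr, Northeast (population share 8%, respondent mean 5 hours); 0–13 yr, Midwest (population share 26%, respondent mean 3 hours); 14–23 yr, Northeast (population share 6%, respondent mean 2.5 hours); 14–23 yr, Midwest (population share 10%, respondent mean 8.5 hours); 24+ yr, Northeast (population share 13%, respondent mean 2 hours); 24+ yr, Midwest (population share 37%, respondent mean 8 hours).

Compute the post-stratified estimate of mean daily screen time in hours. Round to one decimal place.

5.4

Weight each group's respondent value by its population share:
  0–13 yr, Northeast: 0.08 × 5 = 0.4
  0–13 yr, Midwest: 0.26 × 3 = 0.78
  14–23 yr, Northeast: 0.06 × 2.5 = 0.15
  14–23 yr, Midwest: 0.1 × 8.5 = 0.85
  24+ yr, Northeast: 0.13 × 2 = 0.26
  24+ yr, Midwest: 0.37 × 8 = 2.96
Post-stratified estimate = 5.4 → 5.4.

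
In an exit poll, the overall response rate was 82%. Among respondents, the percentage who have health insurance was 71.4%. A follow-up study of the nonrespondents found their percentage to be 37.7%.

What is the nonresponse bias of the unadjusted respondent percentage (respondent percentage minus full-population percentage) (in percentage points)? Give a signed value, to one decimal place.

Nonresponse fraction = 1 − 0.82 = 0.18.
Bias = (nonresponse fraction) × (respondent percentage − nonrespondent percentage)
     = 0.18 × (71.4 − 37.7) = 0.18 × 33.7 = 6.066.

+6.1 percentage points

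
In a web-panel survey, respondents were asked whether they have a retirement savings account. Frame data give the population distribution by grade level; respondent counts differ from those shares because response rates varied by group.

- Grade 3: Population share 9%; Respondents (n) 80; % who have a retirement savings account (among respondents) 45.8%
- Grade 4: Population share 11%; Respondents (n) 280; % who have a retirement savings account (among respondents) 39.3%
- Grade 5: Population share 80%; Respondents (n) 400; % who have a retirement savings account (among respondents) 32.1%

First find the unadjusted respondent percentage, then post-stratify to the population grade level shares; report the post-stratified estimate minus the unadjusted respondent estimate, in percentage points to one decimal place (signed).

Naive respondent-only estimate (weights = respondent counts):
  (80/760)×45.8 + (280/760)×39.3 + (400/760)×32.1 = 36.1947%
Post-stratifying to population shares instead:
  0.09×45.8 + 0.11×39.3 + 0.8×32.1 = 34.125%
Difference = 34.125 − 36.1947 = -2.0697 pp.

-2.1 percentage points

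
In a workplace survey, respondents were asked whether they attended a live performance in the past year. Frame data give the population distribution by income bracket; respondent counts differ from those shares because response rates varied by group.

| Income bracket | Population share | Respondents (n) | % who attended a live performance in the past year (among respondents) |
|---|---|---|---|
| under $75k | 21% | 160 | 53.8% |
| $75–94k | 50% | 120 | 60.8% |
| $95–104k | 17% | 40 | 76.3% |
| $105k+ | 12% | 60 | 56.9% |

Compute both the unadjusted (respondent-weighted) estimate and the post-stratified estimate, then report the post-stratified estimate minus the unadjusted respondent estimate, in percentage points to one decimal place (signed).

+2.6 percentage points

Without adjustment, the pooled respondent share is:
  (160/380)×53.8 + (120/380)×60.8 + (40/380)×76.3 + (60/380)×56.9 = 58.8684%
Post-stratified estimate weights by population shares:
  0.21×53.8 + 0.5×60.8 + 0.17×76.3 + 0.12×56.9 = 61.497%
Difference = 61.497 − 58.8684 = 2.6286 pp.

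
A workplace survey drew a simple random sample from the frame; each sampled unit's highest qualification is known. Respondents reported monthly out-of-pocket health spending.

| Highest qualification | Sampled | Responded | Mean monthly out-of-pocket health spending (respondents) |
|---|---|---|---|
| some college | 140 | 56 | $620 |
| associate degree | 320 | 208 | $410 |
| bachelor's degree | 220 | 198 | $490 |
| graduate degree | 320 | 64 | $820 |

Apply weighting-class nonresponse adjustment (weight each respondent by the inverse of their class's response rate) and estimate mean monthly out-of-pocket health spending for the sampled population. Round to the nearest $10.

$590

Response rates by class: some college 56/140 = 40%, associate degree 208/320 = 65%, bachelor's degree 198/220 = 90%, graduate degree 64/320 = 20%.
Weighting each respondent by the inverse class response rate inflates each class back to its sampled size, so the class weight is n_sampled:
  some college: 140 × 620 = 86,800
  associate degree: 320 × 410 = 131,200
  bachelor's degree: 220 × 490 = 107,800
  graduate degree: 320 × 820 = 262,400
Adjusted estimate = 588,200 / 1,000 = 588.2 → $590.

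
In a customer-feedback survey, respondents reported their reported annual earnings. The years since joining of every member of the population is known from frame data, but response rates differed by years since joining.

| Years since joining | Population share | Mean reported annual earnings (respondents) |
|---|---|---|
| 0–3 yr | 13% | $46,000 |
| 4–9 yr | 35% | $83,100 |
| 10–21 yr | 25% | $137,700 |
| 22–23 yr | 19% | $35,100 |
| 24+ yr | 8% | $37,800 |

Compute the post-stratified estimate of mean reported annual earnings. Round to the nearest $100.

Post-stratification weights by population share, not respondent share:
  0–3 yr: 0.13 × 46,000 = 5980
  4–9 yr: 0.35 × 83,100 = 29,085
  10–21 yr: 0.25 × 137,700 = 34,425
  22–23 yr: 0.19 × 35,100 = 6669
  24+ yr: 0.08 × 37,800 = 3024
Post-stratified estimate = 79,183 → $79,200.

$79,200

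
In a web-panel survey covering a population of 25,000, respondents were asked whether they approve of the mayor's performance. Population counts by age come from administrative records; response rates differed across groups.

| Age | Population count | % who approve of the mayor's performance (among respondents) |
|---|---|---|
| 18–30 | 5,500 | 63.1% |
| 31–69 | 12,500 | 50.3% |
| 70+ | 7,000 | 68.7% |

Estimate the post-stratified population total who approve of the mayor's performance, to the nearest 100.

Each cell contributes its population count × the respondent rate:
  18–30: 5,500 × 63.1% = 3470.5
  31–69: 12,500 × 50.3% = 6287.5
  70+: 7,000 × 68.7% = 4809
Estimated total = 14,567 → 14,600.

14,600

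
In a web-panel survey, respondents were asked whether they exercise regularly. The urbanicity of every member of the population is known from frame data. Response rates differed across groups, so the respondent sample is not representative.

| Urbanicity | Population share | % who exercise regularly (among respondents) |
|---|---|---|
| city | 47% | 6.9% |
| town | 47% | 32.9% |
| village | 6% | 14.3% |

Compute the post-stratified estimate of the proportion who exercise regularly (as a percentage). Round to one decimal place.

19.6%

Reweight to the known urbanicity distribution:
  city: 0.47 × 6.9 = 3.243
  town: 0.47 × 32.9 = 15.463
  village: 0.06 × 14.3 = 0.858
Post-stratified estimate = 19.564 → 19.6%.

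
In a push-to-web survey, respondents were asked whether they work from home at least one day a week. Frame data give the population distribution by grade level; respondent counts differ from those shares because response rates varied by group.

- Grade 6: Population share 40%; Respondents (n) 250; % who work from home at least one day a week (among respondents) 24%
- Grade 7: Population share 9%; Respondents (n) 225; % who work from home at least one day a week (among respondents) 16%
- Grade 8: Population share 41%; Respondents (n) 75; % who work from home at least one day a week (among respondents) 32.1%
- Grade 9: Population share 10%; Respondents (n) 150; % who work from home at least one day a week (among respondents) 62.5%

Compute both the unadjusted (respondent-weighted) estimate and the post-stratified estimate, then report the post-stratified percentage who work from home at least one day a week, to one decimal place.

Unadjusted (pooled respondent) estimate weights by respondent counts:
  (250/700)×24 + (225/700)×16 + (75/700)×32.1 + (150/700)×62.5 = 30.5464%
Post-stratified estimate weights by population shares:
  0.4×24 + 0.09×16 + 0.41×32.1 + 0.1×62.5 = 30.451%

30.5%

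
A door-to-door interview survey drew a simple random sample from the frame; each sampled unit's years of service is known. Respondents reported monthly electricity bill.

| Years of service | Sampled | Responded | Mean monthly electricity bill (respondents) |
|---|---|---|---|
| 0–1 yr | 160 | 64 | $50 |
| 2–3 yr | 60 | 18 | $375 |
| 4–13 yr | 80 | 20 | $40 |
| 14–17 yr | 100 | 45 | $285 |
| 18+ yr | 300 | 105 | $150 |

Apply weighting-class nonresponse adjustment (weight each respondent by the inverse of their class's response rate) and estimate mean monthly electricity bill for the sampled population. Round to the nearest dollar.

Class response rates: 0–1 yr 64/160 = 40%, 2–3 yr 18/60 = 30%, 4–13 yr 20/80 = 25%, 14–17 yr 45/100 = 45%, 18+ yr 105/300 = 35%.
Inverse-response-rate weighting restores each class to its sampled count, so class totals weight by n_sampled:
  0–1 yr: 160 × 50 = 8000
  2–3 yr: 60 × 375 = 22,500
  4–13 yr: 80 × 40 = 3200
  14–17 yr: 100 × 285 = 28,500
  18+ yr: 300 × 150 = 45,000
Adjusted estimate = 107,200 / 700 = 153.143 → $153.

$153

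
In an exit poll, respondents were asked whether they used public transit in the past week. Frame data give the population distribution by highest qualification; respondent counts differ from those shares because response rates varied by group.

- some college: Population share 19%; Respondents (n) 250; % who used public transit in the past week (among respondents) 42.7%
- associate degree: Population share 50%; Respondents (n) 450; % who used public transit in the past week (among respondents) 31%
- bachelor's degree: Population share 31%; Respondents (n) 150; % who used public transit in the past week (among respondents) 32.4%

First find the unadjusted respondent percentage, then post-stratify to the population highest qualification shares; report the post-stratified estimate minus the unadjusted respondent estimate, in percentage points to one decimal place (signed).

Unadjusted (pooled respondent) estimate weights by respondent counts:
  (250/850)×42.7 + (450/850)×31 + (150/850)×32.4 = 34.6882%
Post-stratified estimate weights by population shares:
  0.19×42.7 + 0.5×31 + 0.31×32.4 = 33.657%
Difference = 33.657 − 34.6882 = -1.0312 pp.

-1.0 percentage points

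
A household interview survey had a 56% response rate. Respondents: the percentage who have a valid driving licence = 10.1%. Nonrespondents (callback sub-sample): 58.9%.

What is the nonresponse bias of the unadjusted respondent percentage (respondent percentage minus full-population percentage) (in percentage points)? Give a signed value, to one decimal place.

-21.5 percentage points

Nonresponse fraction = 1 − 0.56 = 0.44.
Bias = (nonresponse fraction) × (respondent percentage − nonrespondent percentage)
     = 0.44 × (10.1 − 58.9) = 0.44 × -48.8 = -21.472.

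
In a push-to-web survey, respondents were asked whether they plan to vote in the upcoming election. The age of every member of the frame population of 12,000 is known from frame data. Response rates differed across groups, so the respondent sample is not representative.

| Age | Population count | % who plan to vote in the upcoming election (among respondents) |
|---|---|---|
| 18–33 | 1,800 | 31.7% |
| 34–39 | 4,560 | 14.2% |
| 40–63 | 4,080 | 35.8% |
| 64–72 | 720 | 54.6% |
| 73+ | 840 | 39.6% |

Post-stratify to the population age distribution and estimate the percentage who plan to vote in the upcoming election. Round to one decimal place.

28.4%

Each cell contributes population-share × respondent value:
  18–33: (1,800/12,000) × 31.7 = 4.755
  34–39: (4,560/12,000) × 14.2 = 5.396
  40–63: (4,080/12,000) × 35.8 = 12.172
  64–72: (720/12,000) × 54.6 = 3.276
  73+: (840/12,000) × 39.6 = 2.772
Post-stratified estimate = 28.371 → 28.4%.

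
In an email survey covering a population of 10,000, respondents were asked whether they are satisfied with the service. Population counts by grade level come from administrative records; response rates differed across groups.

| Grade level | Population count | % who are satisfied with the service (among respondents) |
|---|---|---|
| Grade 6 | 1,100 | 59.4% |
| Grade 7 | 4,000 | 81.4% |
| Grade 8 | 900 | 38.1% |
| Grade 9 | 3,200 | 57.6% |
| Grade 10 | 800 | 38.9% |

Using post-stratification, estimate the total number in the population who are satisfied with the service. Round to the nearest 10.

6,410

Estimated count per cell = population count × respondent percentage:
  Grade 6: 1,100 × 59.4% = 653.4
  Grade 7: 4,000 × 81.4% = 3256
  Grade 8: 900 × 38.1% = 342.9
  Grade 9: 3,200 × 57.6% = 1843.2
  Grade 10: 800 × 38.9% = 311.2
Estimated total = 6406.7 → 6,410.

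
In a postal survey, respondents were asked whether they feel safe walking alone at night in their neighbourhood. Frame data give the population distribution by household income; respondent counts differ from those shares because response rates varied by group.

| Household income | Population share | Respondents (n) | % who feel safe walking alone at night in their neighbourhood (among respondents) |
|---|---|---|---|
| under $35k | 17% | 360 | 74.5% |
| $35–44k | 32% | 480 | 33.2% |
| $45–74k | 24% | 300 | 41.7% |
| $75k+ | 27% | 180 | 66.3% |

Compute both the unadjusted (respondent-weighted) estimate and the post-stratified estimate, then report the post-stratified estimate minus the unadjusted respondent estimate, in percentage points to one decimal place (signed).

Without adjustment, the pooled respondent share is:
  (360/1320)×74.5 + (480/1320)×33.2 + (300/1320)×41.7 + (180/1320)×66.3 = 50.9091%
Post-stratifying to population shares instead:
  0.17×74.5 + 0.32×33.2 + 0.24×41.7 + 0.27×66.3 = 51.198%
Difference = 51.198 − 50.9091 = 0.2889 pp.

+0.3 percentage points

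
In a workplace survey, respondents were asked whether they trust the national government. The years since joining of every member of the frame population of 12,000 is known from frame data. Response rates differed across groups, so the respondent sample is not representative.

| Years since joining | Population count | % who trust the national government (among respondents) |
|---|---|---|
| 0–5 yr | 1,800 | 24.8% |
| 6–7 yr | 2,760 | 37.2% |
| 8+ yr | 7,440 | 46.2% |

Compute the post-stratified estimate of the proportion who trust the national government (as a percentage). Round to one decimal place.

Weight each group's respondent value by its population share:
  0–5 yr: (1,800/12,000) × 24.8 = 3.72
  6–7 yr: (2,760/12,000) × 37.2 = 8.556
  8+ yr: (7,440/12,000) × 46.2 = 28.644
Post-stratified estimate = 40.92 → 40.9%.

40.9%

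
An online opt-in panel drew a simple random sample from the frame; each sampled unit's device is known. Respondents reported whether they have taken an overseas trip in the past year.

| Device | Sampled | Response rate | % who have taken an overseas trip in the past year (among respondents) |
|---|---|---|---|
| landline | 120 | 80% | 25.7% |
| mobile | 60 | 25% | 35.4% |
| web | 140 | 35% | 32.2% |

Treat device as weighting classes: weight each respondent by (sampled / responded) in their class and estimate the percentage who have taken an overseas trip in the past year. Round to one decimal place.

30.4%

With weight = n_sampled/n_responded per class, the weighted class total is n_sampled:
  landline: 120 × 25.7 = 3084
  mobile: 60 × 35.4 = 2124
  web: 140 × 32.2 = 4508
Adjusted estimate = 9716 / 320 = 30.3625 → 30.4%.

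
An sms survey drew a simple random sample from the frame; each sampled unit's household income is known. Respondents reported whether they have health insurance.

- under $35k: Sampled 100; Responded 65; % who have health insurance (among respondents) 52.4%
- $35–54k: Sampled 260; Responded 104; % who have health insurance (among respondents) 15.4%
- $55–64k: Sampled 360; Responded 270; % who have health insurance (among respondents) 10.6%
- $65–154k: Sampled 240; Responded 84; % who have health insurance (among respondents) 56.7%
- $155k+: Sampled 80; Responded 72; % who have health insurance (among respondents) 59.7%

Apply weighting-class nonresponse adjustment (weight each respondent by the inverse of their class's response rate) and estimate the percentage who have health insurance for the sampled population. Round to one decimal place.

Response rates by class: under $35k 65/100 = 65%, $35–54k 104/260 = 40%, $55–64k 270/360 = 75%, $65–154k 84/240 = 35%, $155k+ 72/80 = 90%.
Each respondent's weight = sampled/responded in their class; summing within a class gives n_sampled, so:
  under $35k: 100 × 52.4 = 5240
  $35–54k: 260 × 15.4 = 4004
  $55–64k: 360 × 10.6 = 3816
  $65–154k: 240 × 56.7 = 13,608
  $155k+: 80 × 59.7 = 4776
Adjusted estimate = 31,444 / 1,040 = 30.2346 → 30.2%.

30.2%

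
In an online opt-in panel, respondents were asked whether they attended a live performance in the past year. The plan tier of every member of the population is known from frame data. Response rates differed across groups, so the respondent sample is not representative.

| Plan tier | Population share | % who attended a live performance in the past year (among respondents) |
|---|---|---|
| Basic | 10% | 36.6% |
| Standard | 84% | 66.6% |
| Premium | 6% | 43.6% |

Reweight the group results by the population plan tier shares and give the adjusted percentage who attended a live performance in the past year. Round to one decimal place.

Weight each group's respondent value by its population share:
  Basic: 0.1 × 36.6 = 3.66
  Standard: 0.84 × 66.6 = 55.944
  Premium: 0.06 × 43.6 = 2.616
Post-stratified estimate = 62.22 → 62.2%.

62.2%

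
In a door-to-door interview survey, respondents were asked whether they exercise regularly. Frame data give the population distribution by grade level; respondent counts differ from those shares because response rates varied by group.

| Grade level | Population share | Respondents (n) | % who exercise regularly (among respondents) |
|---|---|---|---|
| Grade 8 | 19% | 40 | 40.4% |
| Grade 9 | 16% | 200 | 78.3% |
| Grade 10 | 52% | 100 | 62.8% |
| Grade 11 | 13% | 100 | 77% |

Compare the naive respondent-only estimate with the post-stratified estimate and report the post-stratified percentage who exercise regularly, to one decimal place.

Without adjustment, the pooled respondent share is:
  (40/440)×40.4 + (200/440)×78.3 + (100/440)×62.8 + (100/440)×77 = 71.0364%
Post-stratified estimate weights by population shares:
  0.19×40.4 + 0.16×78.3 + 0.52×62.8 + 0.13×77 = 62.87%

62.9%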